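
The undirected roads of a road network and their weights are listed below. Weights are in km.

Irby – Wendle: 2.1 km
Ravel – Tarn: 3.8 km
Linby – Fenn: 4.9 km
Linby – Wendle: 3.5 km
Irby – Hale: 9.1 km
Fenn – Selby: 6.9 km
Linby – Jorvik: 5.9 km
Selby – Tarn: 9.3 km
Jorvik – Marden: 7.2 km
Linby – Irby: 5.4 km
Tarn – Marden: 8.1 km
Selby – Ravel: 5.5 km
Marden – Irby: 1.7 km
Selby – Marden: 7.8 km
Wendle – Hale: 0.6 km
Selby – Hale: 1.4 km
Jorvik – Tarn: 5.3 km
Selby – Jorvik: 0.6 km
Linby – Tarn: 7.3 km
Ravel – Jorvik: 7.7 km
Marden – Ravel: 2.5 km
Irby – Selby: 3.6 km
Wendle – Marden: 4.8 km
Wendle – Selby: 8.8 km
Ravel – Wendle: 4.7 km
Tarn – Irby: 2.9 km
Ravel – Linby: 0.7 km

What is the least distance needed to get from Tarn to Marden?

4.6 km

Shortest distances from Tarn:
Tarn: 0
Irby: 2.9  (via Tarn)
Ravel: 3.8  (via Tarn)
Linby: 4.5  (via Ravel)
Marden: 4.6  (via Irby)
Shortest route: Tarn → Irby → Marden = 4.6 km.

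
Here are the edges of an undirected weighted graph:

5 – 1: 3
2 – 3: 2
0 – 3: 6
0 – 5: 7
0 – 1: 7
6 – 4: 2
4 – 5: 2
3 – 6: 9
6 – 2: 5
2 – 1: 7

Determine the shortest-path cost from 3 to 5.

Settle nodes by increasing distance from 3:
3: 0
2: 2  (via 3)
0: 6  (via 3)
6: 7  (via 2)
1: 9  (via 2)
4: 9  (via 6)
5: 11  (via 4)
Shortest route: 3–2–6–4–5 = 11.

11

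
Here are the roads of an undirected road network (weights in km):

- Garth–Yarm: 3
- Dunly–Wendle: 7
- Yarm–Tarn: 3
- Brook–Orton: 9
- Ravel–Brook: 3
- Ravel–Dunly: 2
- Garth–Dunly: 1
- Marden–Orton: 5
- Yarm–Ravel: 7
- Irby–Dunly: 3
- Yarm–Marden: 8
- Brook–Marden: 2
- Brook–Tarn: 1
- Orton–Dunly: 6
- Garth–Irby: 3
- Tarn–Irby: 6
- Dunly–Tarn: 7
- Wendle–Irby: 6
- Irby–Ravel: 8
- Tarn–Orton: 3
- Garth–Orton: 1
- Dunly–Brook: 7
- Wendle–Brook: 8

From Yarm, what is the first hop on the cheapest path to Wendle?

Garth

Enumerating some paths:
Yarm–Garth–Dunly–Wendle: 3+1+7 = 11
Yarm–Garth–Dunly–Irby–Wendle: 3+1+3+6 = 13
Yarm–Garth–Irby–Wendle: 3+3+6 = 12
Yarm–Tarn–Brook–Wendle: 3+1+8 = 12
The minimum is 11 km via Yarm–Garth–Dunly–Wendle.
So from Yarm the first move is to Garth.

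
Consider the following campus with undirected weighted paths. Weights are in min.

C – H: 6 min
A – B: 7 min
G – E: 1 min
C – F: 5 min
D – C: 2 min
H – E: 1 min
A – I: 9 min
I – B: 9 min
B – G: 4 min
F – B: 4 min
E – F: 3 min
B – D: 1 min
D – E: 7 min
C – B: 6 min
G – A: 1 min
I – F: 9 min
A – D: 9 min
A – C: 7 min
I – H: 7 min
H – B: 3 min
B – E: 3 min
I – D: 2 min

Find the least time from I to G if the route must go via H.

Best I to H: I–D–B–H costing 6
Best H to G: H–E–G costing 2
Total via H: 6 + 2 = 8 min.

8 min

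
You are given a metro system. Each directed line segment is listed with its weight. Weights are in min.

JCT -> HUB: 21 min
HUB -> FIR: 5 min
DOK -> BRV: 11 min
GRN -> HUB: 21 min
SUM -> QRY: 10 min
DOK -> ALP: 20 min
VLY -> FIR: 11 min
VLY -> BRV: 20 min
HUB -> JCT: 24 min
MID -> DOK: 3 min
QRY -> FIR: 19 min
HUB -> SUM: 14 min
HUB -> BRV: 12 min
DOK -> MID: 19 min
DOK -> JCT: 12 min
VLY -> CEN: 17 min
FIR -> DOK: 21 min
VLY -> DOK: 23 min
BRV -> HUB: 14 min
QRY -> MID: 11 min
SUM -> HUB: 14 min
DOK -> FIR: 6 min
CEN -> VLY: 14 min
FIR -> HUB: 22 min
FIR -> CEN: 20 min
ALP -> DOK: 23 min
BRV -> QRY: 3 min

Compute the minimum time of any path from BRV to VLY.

Running Dijkstra from BRV:
BRV: 0
QRY: 3  (via BRV)
HUB: 14  (via BRV)
MID: 14  (via QRY)
DOK: 17  (via MID)
FIR: 19  (via HUB)
SUM: 28  (via HUB)
JCT: 29  (via DOK)
ALP: 37  (via DOK)
CEN: 39  (via FIR)
VLY: 53  (via CEN)
Shortest route: BRV → HUB → FIR → CEN → VLY = 53 min.

53 min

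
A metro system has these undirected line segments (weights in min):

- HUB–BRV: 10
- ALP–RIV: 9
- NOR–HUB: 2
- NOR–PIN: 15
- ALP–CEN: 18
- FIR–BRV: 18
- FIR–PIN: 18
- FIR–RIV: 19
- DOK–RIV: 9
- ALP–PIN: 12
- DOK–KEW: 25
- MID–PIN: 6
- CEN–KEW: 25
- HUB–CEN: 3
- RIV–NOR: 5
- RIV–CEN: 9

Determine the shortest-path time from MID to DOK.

35 min

Running Dijkstra from MID:
MID: 0
PIN: 6  (via MID)
ALP: 18  (via PIN)
NOR: 21  (via PIN)
HUB: 23  (via NOR)
FIR: 24  (via PIN)
RIV: 26  (via NOR)
CEN: 26  (via HUB)
BRV: 33  (via HUB)
DOK: 35  (via RIV)
Shortest route: MID → PIN → NOR → RIV → DOK = 35 min.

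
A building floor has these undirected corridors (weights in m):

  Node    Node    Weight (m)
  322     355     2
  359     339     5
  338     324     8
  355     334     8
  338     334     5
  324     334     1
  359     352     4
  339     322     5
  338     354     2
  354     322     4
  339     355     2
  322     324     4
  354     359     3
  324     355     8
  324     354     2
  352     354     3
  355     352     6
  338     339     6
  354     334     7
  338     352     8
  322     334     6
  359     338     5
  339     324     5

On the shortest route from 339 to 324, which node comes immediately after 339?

324

Candidate routes:
339 - 324: 5 = 5
339 - 355 - 322 - 324: 2+2+4 = 8
339 - 322 - 324: 5+4 = 9
The minimum is 5 m via 339 - 324.
So from 339 the first move is to 324.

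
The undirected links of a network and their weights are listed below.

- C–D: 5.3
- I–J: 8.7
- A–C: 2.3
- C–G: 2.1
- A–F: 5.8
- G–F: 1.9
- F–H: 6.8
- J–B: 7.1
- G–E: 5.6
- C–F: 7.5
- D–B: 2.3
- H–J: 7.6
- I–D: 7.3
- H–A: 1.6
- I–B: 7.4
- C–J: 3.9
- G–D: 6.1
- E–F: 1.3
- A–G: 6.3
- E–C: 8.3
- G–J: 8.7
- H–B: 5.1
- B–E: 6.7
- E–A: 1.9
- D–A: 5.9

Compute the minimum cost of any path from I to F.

Candidate routes:
I–D–A–E–F: 7.3+5.9+1.9+1.3 = 16.4
I–D–G–F: 7.3+6.1+1.9 = 15.3
I–B–E–F: 7.4+6.7+1.3 = 15.4
The minimum is 15.3 via I–D–G–F.

15.3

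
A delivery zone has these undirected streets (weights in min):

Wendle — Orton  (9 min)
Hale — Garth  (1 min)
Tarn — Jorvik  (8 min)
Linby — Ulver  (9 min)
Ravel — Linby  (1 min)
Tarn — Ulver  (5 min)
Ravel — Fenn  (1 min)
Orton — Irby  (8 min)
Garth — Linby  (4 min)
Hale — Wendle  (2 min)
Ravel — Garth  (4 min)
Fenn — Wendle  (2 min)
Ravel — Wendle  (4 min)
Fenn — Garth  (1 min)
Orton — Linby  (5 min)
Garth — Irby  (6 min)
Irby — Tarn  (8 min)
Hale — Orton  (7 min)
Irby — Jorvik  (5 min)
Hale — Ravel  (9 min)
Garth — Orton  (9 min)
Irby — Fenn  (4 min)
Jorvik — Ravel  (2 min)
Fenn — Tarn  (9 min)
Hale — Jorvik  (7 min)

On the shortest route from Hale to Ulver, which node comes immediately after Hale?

Enumerating some paths:
Hale–Garth–Fenn–Ravel–Linby–Ulver: 1+1+1+1+9 = 13
Hale–Garth–Ravel–Linby–Ulver: 1+4+1+9 = 15
Hale–Garth–Linby–Ulver: 1+4+9 = 14
Cheapest is Hale–Garth–Fenn–Ravel–Linby–Ulver at 13 min.
So from Hale the first move is to Garth.

Garth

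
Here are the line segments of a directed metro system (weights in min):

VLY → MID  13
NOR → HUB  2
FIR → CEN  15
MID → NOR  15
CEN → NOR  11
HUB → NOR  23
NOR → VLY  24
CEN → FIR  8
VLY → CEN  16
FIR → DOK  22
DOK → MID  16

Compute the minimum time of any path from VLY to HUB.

Candidate routes:
VLY - CEN - NOR - HUB: 16+11+2 = 29
VLY - MID - NOR - HUB: 13+15+2 = 30
The minimum is 29 min via VLY - CEN - NOR - HUB.

29 min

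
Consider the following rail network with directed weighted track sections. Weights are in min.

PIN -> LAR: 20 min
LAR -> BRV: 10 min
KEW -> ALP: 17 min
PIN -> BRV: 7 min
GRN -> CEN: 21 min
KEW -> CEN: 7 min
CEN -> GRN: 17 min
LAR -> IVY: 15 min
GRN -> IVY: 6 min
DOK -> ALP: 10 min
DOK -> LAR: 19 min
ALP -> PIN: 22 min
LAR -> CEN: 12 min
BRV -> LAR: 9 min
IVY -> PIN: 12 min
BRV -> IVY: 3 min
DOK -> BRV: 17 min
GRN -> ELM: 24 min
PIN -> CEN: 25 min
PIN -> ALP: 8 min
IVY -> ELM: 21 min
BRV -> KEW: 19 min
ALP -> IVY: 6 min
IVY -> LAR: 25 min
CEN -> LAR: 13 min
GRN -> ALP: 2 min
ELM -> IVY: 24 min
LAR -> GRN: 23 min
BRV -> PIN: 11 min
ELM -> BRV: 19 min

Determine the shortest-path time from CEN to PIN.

34 min

Enumerating some paths:
CEN–GRN–IVY–PIN: 17+6+12 = 35
CEN–LAR–BRV–PIN: 13+10+11 = 34
Cheapest is CEN–LAR–BRV–PIN at 34 min.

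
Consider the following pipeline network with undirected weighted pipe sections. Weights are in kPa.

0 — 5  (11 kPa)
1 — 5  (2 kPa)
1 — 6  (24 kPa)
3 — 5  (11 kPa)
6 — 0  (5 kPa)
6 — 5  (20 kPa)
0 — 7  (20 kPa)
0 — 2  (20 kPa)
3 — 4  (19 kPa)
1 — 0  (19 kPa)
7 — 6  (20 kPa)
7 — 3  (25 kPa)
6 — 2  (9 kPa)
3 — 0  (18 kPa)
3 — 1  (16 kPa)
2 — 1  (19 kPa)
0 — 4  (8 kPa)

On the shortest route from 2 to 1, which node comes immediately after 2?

1

Compare a few routes:
2 - 1: 19 = 19
2 - 6 - 0 - 5 - 1: 9+5+11+2 = 27
2 - 6 - 5 - 1: 9+20+2 = 31
Cheapest is 2 - 1 at 19 kPa.
So from 2 the first move is to 1.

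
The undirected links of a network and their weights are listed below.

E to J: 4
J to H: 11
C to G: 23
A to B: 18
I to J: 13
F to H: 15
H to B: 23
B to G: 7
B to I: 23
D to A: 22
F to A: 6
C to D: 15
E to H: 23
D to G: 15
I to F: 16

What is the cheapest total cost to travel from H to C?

Shortest distances from H:
H: 0
J: 11  (via H)
E: 15  (via J)
F: 15  (via H)
A: 21  (via F)
B: 23  (via H)
I: 24  (via J)
G: 30  (via B)
D: 43  (via A)
C: 53  (via G)
Shortest route: H → B → G → C = 53.

53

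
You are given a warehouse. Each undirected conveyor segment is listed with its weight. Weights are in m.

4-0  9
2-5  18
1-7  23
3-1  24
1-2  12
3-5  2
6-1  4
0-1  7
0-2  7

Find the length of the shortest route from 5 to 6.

Settle nodes by increasing distance from 5:
5: 0
3: 2  (via 5)
2: 18  (via 5)
0: 25  (via 2)
1: 26  (via 3)
6: 30  (via 1)
Shortest route: 5 → 3 → 1 → 6 = 30 m.

30 m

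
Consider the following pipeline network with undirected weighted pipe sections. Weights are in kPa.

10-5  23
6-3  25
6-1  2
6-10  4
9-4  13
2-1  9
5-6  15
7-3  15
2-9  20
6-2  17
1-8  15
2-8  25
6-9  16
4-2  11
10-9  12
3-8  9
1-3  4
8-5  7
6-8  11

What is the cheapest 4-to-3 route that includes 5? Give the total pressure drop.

53 kPa

Best 4 to 5: 4 → 2 → 1 → 6 → 5 costing 37
Best 5 to 3: 5 → 8 → 3 costing 16
Total via 5: 37 + 16 = 53 kPa.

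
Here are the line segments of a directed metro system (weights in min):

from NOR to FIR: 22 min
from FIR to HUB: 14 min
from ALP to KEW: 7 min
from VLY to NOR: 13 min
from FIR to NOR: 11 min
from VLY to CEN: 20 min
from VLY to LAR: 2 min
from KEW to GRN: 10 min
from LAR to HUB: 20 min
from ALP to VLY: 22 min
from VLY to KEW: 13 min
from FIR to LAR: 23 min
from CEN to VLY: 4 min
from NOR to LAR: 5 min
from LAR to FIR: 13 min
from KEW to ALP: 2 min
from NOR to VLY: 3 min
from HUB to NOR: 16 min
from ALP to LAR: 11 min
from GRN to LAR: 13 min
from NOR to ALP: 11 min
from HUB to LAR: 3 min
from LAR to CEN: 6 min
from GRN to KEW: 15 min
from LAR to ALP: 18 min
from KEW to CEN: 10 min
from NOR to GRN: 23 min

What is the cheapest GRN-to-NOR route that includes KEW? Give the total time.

42 min

Best GRN to KEW: GRN–KEW costing 15
Shortest KEW→NOR: KEW–CEN–VLY–NOR = 27
Total via KEW: 15 + 27 = 42 min.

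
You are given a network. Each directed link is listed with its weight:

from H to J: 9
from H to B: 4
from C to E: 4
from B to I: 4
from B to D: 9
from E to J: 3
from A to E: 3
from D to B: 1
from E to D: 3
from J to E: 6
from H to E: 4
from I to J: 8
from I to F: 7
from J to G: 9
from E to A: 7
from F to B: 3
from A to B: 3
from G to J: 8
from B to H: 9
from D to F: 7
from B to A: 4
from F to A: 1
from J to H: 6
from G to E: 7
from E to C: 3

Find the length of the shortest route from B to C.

Shortest distances from B:
B: 0
A: 4  (via B)
I: 4  (via B)
E: 7  (via A)
D: 9  (via B)
H: 9  (via B)
C: 10  (via E)
Shortest route: B → A → E → C = 10.

10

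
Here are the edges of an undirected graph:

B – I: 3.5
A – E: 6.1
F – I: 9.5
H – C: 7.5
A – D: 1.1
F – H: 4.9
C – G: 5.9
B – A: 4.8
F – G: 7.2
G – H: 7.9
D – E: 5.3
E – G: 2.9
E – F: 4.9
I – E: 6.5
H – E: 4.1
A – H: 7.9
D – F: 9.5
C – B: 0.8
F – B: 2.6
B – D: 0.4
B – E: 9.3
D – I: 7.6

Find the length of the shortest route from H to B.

Candidate routes:
H → A → D → B: 7.9+1.1+0.4 = 9.4
H → C → B: 7.5+0.8 = 8.3
H → F → B: 4.9+2.6 = 7.5
H → E → D → B: 4.1+5.3+0.4 = 9.8
Cheapest is H → F → B at 7.5.

7.5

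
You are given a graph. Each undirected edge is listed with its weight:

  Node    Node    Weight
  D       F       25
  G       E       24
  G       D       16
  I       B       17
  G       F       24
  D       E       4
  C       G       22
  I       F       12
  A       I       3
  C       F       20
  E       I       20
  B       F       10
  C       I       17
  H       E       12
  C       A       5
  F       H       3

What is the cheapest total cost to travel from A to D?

27

Running Dijkstra from A:
A: 0
I: 3  (via A)
C: 5  (via A)
F: 15  (via I)
H: 18  (via F)
B: 20  (via I)
E: 23  (via I)
D: 27  (via E)
Shortest route: A → I → E → D = 27.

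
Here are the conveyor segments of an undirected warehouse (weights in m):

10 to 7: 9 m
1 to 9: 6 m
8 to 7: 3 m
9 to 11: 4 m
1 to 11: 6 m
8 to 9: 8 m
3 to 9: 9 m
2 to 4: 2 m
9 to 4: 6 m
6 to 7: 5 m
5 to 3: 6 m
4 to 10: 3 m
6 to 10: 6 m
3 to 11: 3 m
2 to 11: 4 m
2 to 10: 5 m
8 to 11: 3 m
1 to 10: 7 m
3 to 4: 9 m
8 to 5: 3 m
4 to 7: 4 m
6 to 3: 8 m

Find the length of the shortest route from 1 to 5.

12 m

Shortest distances from 1:
1: 0
9: 6  (via 1)
11: 6  (via 1)
10: 7  (via 1)
3: 9  (via 11)
8: 9  (via 11)
2: 10  (via 11)
4: 10  (via 10)
5: 12  (via 8)
Shortest route: 1–11–8–5 = 12 m.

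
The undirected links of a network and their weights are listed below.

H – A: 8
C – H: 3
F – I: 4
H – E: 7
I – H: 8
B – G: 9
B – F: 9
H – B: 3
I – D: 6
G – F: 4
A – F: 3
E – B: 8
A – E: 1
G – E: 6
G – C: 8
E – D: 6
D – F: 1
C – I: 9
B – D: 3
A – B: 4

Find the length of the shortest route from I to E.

8

Candidate routes:
I - D - E: 6+6 = 12
I - F - A - E: 4+3+1 = 8
I - F - D - E: 4+1+6 = 11
I - D - F - A - E: 6+1+3+1 = 11
The minimum is 8 via I - F - A - E.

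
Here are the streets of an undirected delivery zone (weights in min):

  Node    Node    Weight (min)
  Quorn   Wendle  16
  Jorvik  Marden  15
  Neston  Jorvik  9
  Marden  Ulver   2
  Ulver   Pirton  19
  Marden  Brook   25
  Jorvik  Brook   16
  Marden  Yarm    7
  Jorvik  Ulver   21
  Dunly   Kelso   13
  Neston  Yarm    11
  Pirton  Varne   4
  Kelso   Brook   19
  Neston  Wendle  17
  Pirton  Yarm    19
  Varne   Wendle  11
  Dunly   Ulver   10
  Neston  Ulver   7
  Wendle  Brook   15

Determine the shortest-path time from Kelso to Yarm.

Enumerating some paths:
Kelso - Dunly - Ulver - Neston - Yarm: 13+10+7+11 = 41
Kelso - Dunly - Ulver - Marden - Yarm: 13+10+2+7 = 32
The minimum is 32 min via Kelso - Dunly - Ulver - Marden - Yarm.

32 min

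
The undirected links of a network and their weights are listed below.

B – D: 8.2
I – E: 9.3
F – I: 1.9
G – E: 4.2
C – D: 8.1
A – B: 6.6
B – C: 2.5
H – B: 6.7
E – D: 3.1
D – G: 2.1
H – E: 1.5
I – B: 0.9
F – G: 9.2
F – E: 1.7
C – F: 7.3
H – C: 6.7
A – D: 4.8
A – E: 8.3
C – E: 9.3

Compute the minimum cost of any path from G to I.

Running Dijkstra from G:
G: 0
D: 2.1  (via G)
E: 4.2  (via G)
H: 5.7  (via E)
F: 5.9  (via E)
A: 6.9  (via D)
I: 7.8  (via F)
Shortest route: G–E–F–I = 7.8.

7.8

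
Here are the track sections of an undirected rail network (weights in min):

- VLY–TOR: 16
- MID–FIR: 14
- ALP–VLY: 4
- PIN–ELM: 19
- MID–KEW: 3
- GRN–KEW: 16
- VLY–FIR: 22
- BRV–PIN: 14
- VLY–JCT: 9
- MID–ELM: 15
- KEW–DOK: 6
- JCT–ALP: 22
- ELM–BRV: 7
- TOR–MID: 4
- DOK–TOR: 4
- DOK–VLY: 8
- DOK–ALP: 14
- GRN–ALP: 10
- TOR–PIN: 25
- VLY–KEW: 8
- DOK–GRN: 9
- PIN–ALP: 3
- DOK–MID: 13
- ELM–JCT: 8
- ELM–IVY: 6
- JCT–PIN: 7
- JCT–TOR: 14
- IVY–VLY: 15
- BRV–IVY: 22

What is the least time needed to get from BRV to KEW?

Enumerating some paths:
BRV → PIN → ALP → VLY → KEW: 14+3+4+8 = 29
BRV → ELM → MID → KEW: 7+15+3 = 25
The minimum is 25 min via BRV → ELM → MID → KEW.

25 min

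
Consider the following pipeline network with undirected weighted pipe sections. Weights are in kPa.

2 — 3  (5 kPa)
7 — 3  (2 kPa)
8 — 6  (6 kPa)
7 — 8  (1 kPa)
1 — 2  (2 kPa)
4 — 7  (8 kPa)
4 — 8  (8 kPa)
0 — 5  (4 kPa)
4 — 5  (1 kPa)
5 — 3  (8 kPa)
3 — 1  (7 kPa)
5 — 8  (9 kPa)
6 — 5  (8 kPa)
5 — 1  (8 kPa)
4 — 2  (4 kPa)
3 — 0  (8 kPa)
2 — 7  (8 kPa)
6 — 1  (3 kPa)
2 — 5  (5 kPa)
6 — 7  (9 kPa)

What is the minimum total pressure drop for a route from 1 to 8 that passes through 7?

Best 1 to 7: 1 → 3 → 7 costing 9
Shortest 7→8: 7 → 8 = 1
Total via 7: 9 + 1 = 10 kPa.

10 kPa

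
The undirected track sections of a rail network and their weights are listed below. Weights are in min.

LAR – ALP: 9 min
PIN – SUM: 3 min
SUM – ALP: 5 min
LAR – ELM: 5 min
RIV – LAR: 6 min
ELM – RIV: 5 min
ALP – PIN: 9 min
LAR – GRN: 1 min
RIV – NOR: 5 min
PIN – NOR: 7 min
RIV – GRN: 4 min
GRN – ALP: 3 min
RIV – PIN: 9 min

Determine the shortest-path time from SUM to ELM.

14 min

Candidate routes:
SUM - ALP - GRN - LAR - ELM: 5+3+1+5 = 14
SUM - PIN - RIV - ELM: 3+9+5 = 17
SUM - ALP - GRN - RIV - ELM: 5+3+4+5 = 17
Cheapest is SUM - ALP - GRN - LAR - ELM at 14 min.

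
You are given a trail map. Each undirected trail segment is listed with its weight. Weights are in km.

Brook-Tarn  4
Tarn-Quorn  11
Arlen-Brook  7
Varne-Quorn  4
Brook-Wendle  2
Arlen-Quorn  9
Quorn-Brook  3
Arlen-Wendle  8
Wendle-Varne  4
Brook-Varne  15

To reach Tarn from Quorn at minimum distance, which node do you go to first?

Candidate routes:
Quorn → Varne → Wendle → Brook → Tarn: 4+4+2+4 = 14
Quorn → Brook → Tarn: 3+4 = 7
Quorn → Tarn: 11 = 11
Cheapest is Quorn → Brook → Tarn at 7 km.
So from Quorn the first move is to Brook.

Brook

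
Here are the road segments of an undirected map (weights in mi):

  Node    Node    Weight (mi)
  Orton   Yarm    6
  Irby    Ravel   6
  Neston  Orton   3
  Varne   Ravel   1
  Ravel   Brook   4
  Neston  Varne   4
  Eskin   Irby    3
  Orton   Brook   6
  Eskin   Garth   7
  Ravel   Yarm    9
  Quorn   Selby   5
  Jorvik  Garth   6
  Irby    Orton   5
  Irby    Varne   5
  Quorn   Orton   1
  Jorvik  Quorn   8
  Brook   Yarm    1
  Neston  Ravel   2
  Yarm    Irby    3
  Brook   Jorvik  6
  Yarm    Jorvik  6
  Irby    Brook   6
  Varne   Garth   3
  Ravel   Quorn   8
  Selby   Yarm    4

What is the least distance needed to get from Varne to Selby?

Enumerating some paths:
Varne → Irby → Yarm → Selby: 5+3+4 = 12
Varne → Ravel → Neston → Orton → Quorn → Selby: 1+2+3+1+5 = 12
Varne → Ravel → Brook → Yarm → Selby: 1+4+1+4 = 10
Varne → Neston → Orton → Quorn → Selby: 4+3+1+5 = 13
The minimum is 10 mi via Varne → Ravel → Brook → Yarm → Selby.

10 mi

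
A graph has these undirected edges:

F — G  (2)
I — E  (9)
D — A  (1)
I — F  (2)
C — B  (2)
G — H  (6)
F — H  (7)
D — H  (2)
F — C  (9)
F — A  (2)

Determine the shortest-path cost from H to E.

16

Candidate routes:
H–D–A–F–I–E: 2+1+2+2+9 = 16
H–F–I–E: 7+2+9 = 18
H–G–F–I–E: 6+2+2+9 = 19
The minimum is 16 via H–D–A–F–I–E.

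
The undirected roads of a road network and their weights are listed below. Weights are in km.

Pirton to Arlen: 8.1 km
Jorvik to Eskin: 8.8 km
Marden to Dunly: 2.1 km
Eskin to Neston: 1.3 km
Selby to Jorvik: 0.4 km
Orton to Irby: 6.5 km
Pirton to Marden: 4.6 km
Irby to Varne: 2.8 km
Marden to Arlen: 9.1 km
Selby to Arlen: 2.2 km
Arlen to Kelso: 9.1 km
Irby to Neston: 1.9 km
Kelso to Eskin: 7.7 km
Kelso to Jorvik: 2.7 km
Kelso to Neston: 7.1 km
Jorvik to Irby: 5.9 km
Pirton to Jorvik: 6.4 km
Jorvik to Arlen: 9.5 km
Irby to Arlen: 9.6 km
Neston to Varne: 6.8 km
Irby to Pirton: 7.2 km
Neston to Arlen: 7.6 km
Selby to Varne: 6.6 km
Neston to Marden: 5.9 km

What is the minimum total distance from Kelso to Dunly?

Shortest distances from Kelso:
Kelso: 0
Jorvik: 2.7  (via Kelso)
Selby: 3.1  (via Jorvik)
Arlen: 5.3  (via Selby)
Neston: 7.1  (via Kelso)
Eskin: 7.7  (via Kelso)
Irby: 8.6  (via Jorvik)
Pirton: 9.1  (via Jorvik)
Varne: 9.7  (via Selby)
Marden: 13  (via Neston)
Dunly: 15.1  (via Marden)
Shortest route: Kelso → Neston → Marden → Dunly = 15.1 km.

15.1 km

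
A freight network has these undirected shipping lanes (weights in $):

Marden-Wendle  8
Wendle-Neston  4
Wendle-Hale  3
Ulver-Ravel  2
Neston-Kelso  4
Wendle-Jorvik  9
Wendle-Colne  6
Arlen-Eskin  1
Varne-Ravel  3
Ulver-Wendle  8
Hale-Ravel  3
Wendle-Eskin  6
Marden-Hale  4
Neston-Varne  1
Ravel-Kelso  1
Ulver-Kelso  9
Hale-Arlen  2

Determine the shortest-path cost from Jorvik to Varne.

Running Dijkstra from Jorvik:
Jorvik: 0
Wendle: 9  (via Jorvik)
Hale: 12  (via Wendle)
Neston: 13  (via Wendle)
Arlen: 14  (via Hale)
Varne: 14  (via Neston)
Shortest route: Jorvik → Wendle → Neston → Varne = $14.

$14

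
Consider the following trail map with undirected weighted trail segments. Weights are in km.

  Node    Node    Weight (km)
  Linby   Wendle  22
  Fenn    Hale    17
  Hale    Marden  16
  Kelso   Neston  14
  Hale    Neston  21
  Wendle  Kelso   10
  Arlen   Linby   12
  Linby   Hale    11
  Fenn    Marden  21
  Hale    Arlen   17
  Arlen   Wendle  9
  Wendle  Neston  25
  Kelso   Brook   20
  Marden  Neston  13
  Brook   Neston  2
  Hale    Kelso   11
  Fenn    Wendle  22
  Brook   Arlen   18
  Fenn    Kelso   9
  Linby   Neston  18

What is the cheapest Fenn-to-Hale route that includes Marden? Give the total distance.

Shortest Fenn→Marden: Fenn → Marden = 21
Shortest Marden→Hale: Marden → Hale = 16
Total via Marden: 21 + 16 = 37 km.

37 km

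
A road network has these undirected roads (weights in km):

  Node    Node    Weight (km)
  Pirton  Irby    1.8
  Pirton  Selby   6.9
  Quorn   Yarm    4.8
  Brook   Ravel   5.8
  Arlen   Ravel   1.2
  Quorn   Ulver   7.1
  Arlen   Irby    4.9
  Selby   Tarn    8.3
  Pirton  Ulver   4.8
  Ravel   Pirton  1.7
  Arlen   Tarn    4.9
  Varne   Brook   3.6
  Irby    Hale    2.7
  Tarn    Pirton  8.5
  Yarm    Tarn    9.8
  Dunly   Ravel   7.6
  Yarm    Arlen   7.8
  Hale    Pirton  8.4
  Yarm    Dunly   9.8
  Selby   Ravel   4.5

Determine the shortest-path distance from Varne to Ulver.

Settle nodes by increasing distance from Varne:
Varne: 0
Brook: 3.6  (via Varne)
Ravel: 9.4  (via Brook)
Arlen: 10.6  (via Ravel)
Pirton: 11.1  (via Ravel)
Irby: 12.9  (via Pirton)
Selby: 13.9  (via Ravel)
Tarn: 15.5  (via Arlen)
Hale: 15.6  (via Irby)
Ulver: 15.9  (via Pirton)
Shortest route: Varne–Brook–Ravel–Pirton–Ulver = 15.9 km.

15.9 km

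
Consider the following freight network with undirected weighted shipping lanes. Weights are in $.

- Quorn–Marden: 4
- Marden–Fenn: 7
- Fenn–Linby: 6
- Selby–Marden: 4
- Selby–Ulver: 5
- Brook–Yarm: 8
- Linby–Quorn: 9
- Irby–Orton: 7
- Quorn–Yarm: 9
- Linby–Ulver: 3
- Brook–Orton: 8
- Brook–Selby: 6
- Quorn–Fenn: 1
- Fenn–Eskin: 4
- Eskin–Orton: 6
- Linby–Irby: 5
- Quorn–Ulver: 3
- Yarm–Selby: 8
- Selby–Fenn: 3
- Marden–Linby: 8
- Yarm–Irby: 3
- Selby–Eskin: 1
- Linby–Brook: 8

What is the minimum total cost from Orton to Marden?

$11

Candidate routes:
Orton–Eskin–Selby–Fenn–Quorn–Marden: 6+1+3+1+4 = 15
Orton–Eskin–Fenn–Quorn–Marden: 6+4+1+4 = 15
Orton–Eskin–Selby–Marden: 6+1+4 = 11
The minimum is $11 via Orton–Eskin–Selby–Marden.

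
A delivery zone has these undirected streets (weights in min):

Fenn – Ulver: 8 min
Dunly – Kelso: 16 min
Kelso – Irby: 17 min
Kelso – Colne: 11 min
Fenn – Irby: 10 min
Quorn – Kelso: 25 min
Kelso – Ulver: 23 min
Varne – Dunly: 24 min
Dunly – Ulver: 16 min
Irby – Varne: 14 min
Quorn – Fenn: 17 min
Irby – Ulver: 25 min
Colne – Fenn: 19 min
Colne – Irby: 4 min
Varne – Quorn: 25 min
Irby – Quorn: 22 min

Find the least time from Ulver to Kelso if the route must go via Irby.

33 min

Shortest Ulver→Irby: Ulver–Fenn–Irby = 18
Best Irby to Kelso: Irby–Colne–Kelso costing 15
Total via Irby: 18 + 15 = 33 min.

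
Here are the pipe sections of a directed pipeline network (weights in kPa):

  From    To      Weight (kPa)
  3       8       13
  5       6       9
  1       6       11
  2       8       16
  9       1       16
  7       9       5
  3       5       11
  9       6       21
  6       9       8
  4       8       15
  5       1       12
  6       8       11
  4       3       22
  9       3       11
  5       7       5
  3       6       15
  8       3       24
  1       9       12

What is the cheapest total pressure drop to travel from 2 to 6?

Compare a few routes:
2–8–3–6: 16+24+15 = 55
2–8–3–5–6: 16+24+11+9 = 60
Cheapest is 2–8–3–6 at 55 kPa.

55 kPa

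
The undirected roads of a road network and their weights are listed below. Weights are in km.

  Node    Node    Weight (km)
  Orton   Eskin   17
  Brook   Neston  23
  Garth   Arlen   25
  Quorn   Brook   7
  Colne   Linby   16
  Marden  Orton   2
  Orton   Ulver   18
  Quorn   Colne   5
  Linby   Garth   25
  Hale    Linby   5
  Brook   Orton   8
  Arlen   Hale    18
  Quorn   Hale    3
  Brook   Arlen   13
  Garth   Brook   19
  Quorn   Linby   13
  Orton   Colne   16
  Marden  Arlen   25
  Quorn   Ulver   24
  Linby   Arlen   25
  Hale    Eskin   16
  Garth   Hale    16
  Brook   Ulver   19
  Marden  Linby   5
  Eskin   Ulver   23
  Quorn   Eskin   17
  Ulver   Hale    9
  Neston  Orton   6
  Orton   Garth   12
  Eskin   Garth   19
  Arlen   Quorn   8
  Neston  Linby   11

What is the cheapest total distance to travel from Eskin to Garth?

19 km

Compare a few routes:
Eskin–Hale–Garth: 16+16 = 32
Eskin–Orton–Garth: 17+12 = 29
Eskin–Quorn–Hale–Garth: 17+3+16 = 36
Eskin–Garth: 19 = 19
Cheapest is Eskin–Garth at 19 km.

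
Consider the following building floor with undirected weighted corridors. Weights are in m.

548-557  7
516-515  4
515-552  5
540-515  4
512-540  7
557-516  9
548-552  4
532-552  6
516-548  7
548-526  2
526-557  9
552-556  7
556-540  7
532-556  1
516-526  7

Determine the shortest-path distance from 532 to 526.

Compare a few routes:
532 → 552 → 515 → 516 → 526: 6+5+4+7 = 22
532 → 556 → 552 → 548 → 526: 1+7+4+2 = 14
532 → 556 → 540 → 515 → 552 → 548 → 526: 1+7+4+5+4+2 = 23
532 → 552 → 548 → 526: 6+4+2 = 12
Cheapest is 532 → 552 → 548 → 526 at 12 m.

12 m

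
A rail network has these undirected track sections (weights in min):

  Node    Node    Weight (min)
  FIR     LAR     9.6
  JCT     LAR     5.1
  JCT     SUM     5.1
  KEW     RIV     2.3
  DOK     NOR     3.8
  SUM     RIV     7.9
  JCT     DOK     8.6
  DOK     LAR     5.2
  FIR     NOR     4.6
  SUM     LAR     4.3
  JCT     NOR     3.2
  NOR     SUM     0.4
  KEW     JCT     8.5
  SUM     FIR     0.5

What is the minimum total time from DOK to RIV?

Enumerating some paths:
DOK–LAR–SUM–RIV: 5.2+4.3+7.9 = 17.4
DOK–NOR–SUM–RIV: 3.8+0.4+7.9 = 12.1
DOK–NOR–FIR–SUM–RIV: 3.8+4.6+0.5+7.9 = 16.8
Cheapest is DOK–NOR–SUM–RIV at 12.1 min.

12.1 min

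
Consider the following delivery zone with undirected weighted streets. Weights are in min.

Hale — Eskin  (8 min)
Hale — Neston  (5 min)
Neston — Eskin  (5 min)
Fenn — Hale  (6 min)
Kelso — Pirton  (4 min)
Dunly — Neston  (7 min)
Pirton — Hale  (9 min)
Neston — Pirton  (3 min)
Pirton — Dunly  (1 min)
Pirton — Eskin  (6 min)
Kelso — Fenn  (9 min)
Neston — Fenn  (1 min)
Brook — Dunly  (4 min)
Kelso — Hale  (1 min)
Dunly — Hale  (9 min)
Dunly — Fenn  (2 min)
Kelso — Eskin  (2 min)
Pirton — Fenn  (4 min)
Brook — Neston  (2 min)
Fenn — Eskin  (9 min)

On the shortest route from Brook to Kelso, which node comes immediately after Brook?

Enumerating some paths:
Brook → Neston → Hale → Kelso: 2+5+1 = 8
Brook → Dunly → Pirton → Kelso: 4+1+4 = 9
The minimum is 8 min via Brook → Neston → Hale → Kelso.
So from Brook the first move is to Neston.

Neston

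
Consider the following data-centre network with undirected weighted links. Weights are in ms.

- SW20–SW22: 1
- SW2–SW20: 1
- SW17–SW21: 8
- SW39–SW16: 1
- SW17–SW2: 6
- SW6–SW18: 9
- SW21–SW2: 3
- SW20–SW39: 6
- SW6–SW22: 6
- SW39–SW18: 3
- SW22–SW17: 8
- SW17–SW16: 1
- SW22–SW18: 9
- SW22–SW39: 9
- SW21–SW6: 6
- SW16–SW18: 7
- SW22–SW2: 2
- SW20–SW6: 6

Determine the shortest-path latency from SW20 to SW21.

4 ms

Compare a few routes:
SW20–SW2–SW21: 1+3 = 4
SW20–SW22–SW2–SW21: 1+2+3 = 6
The minimum is 4 ms via SW20–SW2–SW21.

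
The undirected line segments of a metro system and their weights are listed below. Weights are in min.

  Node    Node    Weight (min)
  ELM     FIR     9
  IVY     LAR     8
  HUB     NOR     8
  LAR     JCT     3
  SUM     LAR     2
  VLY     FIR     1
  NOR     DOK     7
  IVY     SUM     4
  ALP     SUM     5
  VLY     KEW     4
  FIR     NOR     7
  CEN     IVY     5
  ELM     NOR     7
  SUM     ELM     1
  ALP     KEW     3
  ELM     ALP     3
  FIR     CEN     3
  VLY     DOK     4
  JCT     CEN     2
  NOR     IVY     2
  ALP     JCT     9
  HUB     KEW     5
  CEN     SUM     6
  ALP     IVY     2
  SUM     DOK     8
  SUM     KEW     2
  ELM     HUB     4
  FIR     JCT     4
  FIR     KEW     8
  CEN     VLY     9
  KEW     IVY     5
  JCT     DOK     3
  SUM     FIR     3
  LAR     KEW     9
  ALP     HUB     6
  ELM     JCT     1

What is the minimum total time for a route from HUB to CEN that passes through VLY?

Best HUB to VLY: HUB → KEW → VLY costing 9
Shortest VLY→CEN: VLY → FIR → CEN = 4
Total via VLY: 9 + 4 = 13 min.

13 min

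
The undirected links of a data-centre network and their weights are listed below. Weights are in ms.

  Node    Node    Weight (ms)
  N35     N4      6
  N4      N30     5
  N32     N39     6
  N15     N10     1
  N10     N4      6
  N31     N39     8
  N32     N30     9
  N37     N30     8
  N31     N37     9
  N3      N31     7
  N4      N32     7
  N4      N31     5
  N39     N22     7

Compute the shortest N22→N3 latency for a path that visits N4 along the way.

Shortest N22→N4: N22 → N39 → N32 → N4 = 20
Best N4 to N3: N4 → N31 → N3 costing 12
Total via N4: 20 + 12 = 32 ms.

32 ms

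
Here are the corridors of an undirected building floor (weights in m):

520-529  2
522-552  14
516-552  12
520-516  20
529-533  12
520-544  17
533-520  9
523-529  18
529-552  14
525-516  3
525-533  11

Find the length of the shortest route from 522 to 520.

Shortest distances from 522:
522: 0
552: 14  (via 522)
516: 26  (via 552)
529: 28  (via 552)
525: 29  (via 516)
520: 30  (via 529)
Shortest route: 522 → 552 → 529 → 520 = 30 m.

30 m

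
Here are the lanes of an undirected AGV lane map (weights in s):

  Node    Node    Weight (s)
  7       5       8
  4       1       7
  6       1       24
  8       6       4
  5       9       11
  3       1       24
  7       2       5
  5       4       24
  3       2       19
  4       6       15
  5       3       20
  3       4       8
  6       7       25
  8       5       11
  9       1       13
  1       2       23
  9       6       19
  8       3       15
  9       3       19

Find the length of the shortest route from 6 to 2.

Compare a few routes:
6 - 4 - 3 - 2: 15+8+19 = 42
6 - 7 - 2: 25+5 = 30
6 - 8 - 5 - 7 - 2: 4+11+8+5 = 28
6 - 8 - 3 - 2: 4+15+19 = 38
Cheapest is 6 - 8 - 5 - 7 - 2 at 28 s.

28 s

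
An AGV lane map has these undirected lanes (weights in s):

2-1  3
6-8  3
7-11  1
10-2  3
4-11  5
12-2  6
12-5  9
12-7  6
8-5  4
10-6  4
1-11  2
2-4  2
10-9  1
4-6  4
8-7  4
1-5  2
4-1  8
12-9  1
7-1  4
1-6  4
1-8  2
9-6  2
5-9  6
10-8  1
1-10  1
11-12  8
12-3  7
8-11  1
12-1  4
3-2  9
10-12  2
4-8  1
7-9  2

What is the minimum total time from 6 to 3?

10 s

Shortest distances from 6:
6: 0
9: 2  (via 6)
8: 3  (via 6)
10: 3  (via 9)
12: 3  (via 9)
1: 4  (via 6)
4: 4  (via 6)
7: 4  (via 9)
11: 4  (via 8)
2: 6  (via 10)
5: 6  (via 1)
3: 10  (via 12)
Shortest route: 6–9–12–3 = 10 s.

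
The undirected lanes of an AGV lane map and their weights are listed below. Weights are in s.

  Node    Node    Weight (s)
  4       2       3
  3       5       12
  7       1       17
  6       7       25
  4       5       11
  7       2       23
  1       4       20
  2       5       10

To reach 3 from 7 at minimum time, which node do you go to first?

2

Compare a few routes:
7–1–4–5–3: 17+20+11+12 = 60
7–2–4–5–3: 23+3+11+12 = 49
7–2–5–3: 23+10+12 = 45
The minimum is 45 s via 7–2–5–3.
So from 7 the first move is to 2.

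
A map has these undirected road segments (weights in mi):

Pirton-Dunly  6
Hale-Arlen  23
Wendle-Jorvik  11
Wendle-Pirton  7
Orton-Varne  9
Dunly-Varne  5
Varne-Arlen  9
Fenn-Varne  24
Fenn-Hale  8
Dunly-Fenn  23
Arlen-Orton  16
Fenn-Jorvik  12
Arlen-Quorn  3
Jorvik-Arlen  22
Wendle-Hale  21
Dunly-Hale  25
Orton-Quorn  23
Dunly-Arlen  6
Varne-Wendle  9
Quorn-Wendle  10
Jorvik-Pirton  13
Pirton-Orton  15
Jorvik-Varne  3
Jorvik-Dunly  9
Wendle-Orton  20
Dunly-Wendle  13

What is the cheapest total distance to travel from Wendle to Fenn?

Candidate routes:
Wendle - Hale - Fenn: 21+8 = 29
Wendle - Jorvik - Fenn: 11+12 = 23
Wendle - Varne - Jorvik - Fenn: 9+3+12 = 24
Wendle - Pirton - Jorvik - Fenn: 7+13+12 = 32
Cheapest is Wendle - Jorvik - Fenn at 23 mi.

23 mi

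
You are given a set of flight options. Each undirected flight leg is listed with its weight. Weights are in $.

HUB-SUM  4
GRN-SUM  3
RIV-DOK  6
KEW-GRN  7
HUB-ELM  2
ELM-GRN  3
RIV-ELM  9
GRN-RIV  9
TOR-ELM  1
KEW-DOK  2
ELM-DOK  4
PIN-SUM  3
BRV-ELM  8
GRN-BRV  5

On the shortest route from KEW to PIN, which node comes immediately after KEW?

GRN

Candidate routes:
KEW - GRN - SUM - PIN: 7+3+3 = 13
KEW - DOK - ELM - HUB - SUM - PIN: 2+4+2+4+3 = 15
KEW - DOK - ELM - GRN - SUM - PIN: 2+4+3+3+3 = 15
Cheapest is KEW - GRN - SUM - PIN at $13.
So from KEW the first move is to GRN.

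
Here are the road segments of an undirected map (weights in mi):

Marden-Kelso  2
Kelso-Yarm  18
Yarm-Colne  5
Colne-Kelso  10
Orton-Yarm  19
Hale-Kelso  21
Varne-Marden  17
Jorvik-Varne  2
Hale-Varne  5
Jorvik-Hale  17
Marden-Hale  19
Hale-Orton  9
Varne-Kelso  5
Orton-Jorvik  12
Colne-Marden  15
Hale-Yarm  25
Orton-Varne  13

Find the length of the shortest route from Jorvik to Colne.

17 mi

Enumerating some paths:
Jorvik–Varne–Kelso–Colne: 2+5+10 = 17
Jorvik–Varne–Kelso–Marden–Colne: 2+5+2+15 = 24
Jorvik–Varne–Kelso–Yarm–Colne: 2+5+18+5 = 30
Cheapest is Jorvik–Varne–Kelso–Colne at 17 mi.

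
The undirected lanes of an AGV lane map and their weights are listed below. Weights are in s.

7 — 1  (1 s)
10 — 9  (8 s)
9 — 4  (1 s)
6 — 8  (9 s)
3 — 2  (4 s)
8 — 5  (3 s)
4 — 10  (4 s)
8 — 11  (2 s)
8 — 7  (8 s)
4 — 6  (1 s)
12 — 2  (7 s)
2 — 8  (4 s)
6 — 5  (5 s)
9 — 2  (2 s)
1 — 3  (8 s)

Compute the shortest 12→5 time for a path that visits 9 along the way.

Shortest 12→9: 12 → 2 → 9 = 9
Best 9 to 5: 9 → 4 → 6 → 5 costing 7
Total via 9: 9 + 7 = 16 s.

16 s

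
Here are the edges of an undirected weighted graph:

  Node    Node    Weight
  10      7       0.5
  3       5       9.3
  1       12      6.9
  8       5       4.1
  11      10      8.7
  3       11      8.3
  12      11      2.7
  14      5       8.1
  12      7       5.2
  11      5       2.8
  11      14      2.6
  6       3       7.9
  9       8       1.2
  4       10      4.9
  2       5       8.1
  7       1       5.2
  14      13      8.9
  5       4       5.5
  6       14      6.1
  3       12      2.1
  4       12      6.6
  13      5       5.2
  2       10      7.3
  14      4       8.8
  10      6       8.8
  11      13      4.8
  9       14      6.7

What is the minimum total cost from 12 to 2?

13

Compare a few routes:
12–11–10–2: 2.7+8.7+7.3 = 18.7
12–11–5–2: 2.7+2.8+8.1 = 13.6
12–7–10–2: 5.2+0.5+7.3 = 13
12–4–10–2: 6.6+4.9+7.3 = 18.8
The minimum is 13 via 12–7–10–2.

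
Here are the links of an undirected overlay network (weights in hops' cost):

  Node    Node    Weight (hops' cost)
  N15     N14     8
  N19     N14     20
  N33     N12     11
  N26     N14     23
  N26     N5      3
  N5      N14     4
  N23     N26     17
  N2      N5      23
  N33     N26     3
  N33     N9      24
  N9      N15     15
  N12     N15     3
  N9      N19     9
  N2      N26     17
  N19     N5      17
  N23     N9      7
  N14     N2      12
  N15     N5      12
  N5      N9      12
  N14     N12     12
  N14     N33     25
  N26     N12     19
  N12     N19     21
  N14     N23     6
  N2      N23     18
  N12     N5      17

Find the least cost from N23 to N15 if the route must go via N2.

Shortest N23→N2: N23–N2 = 18
Shortest N2→N15: N2–N14–N15 = 20
Total via N2: 18 + 20 = 38 hops' cost.

38 hops' cost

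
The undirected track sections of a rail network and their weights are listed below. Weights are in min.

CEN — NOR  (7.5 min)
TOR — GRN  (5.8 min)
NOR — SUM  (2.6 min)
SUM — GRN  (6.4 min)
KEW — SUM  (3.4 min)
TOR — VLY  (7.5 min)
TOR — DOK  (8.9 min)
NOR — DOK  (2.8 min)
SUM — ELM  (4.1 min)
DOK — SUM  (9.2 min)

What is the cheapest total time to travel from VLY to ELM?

Compare a few routes:
VLY - TOR - GRN - SUM - ELM: 7.5+5.8+6.4+4.1 = 23.8
VLY - TOR - DOK - NOR - SUM - ELM: 7.5+8.9+2.8+2.6+4.1 = 25.9
The minimum is 23.8 min via VLY - TOR - GRN - SUM - ELM.

23.8 min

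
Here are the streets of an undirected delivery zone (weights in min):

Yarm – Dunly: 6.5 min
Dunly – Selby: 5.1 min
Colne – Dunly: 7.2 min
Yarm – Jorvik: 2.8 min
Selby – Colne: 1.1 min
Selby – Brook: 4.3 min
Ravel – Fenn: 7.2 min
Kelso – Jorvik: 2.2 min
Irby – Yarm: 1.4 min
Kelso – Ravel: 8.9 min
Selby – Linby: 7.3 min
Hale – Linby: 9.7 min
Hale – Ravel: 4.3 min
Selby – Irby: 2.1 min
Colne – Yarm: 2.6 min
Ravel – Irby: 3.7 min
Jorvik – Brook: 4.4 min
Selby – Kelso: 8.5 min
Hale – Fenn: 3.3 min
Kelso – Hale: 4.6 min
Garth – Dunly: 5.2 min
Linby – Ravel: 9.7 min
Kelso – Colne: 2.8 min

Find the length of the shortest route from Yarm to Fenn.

Enumerating some paths:
Yarm–Irby–Ravel–Fenn: 1.4+3.7+7.2 = 12.3
Yarm–Colne–Kelso–Hale–Fenn: 2.6+2.8+4.6+3.3 = 13.3
Yarm–Jorvik–Kelso–Hale–Fenn: 2.8+2.2+4.6+3.3 = 12.9
Yarm–Irby–Ravel–Hale–Fenn: 1.4+3.7+4.3+3.3 = 12.7
Cheapest is Yarm–Irby–Ravel–Fenn at 12.3 min.

12.3 min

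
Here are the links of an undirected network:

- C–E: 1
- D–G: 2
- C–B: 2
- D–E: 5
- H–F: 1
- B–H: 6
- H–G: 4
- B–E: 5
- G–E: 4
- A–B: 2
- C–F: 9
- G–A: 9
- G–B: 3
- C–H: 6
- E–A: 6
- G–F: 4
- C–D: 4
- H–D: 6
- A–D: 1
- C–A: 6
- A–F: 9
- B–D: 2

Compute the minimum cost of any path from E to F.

8

Compare a few routes:
E → G → F: 4+4 = 8
E → C → B → G → F: 1+2+3+4 = 10
E → G → H → F: 4+4+1 = 9
The minimum is 8 via E → G → F.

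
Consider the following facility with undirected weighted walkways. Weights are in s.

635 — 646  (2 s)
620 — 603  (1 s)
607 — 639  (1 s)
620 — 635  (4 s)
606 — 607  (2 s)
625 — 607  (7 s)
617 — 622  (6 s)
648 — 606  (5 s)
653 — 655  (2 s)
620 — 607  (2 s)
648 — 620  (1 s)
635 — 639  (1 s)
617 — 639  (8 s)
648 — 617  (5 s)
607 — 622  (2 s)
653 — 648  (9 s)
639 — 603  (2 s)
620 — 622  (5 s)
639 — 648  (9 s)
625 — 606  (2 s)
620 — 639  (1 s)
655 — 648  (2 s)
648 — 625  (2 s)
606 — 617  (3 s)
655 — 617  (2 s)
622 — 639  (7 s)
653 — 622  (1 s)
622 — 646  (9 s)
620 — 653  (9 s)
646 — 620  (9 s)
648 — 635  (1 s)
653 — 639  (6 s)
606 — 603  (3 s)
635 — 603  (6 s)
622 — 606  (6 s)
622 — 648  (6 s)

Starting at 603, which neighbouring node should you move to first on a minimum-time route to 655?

Enumerating some paths:
603 → 639 → 620 → 648 → 655: 2+1+1+2 = 6
603 → 639 → 635 → 648 → 655: 2+1+1+2 = 6
603 → 620 → 648 → 655: 1+1+2 = 4
The minimum is 4 s via 603 → 620 → 648 → 655.
So from 603 the first move is to 620.

620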